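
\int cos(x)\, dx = sin(x) + C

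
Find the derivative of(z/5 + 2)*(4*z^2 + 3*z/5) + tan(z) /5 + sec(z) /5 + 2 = 12*z^2/5 + 406*z/25 + tan(z)^2/5 + tan(z)*sec(z)/5 + 7/5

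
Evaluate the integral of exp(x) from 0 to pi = -1 + exp(pi)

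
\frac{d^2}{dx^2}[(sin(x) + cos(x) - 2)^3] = -18*sqrt(2)*sin(x)^2*cos(x + pi/4) + 48*sin(x)*cos(x) - 27*sin(x) - 9*cos(x)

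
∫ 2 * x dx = x^2 + C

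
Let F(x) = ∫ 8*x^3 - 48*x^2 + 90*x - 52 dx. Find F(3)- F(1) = 0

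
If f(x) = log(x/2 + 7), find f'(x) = 1/(x + 14)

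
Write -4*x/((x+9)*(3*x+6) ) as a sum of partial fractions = -12/(7*(x + 9)) + 8/(21*(x + 2))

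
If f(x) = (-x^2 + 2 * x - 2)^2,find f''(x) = 12*x^2 - 24*x + 16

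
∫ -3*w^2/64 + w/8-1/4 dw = -w^3/64 + w^2/16 - w/4 + C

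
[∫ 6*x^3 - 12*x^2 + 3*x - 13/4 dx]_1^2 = -17/4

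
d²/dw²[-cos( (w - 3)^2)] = 4*w^2*cos(w^2 - 6*w + 9) - 24*w*cos(w^2 - 6*w + 9) + 2*sin(w^2 - 6*w + 9) + 36*cos(w^2 - 6*w + 9)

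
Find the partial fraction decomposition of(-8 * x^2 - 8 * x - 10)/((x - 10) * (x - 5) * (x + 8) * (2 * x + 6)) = 229/(1170*(x + 8)) - 29/(520*(x + 3)) + 25/(104*(x - 5)) - 89/(234*(x - 10))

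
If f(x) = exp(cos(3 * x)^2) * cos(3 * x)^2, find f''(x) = 18*E*(2*sin(3*x)^6 - 10*sin(3*x)^4 + 11*sin(3*x)^2 - 2)*exp(-sin(3*x)^2)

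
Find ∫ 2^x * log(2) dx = 2^x + C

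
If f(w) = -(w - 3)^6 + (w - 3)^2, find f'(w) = -6*w^5 + 90*w^4 - 540*w^3 + 1620*w^2 - 2428*w + 1452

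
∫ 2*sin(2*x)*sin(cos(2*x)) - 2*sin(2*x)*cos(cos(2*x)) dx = sqrt(2)*sin(cos(2*x) + pi/4) + C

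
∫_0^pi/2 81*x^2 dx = 27*pi^3/8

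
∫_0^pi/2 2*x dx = pi^2/4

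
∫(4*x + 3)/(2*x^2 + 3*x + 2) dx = log(6*x^2 + 9*x + 6) + C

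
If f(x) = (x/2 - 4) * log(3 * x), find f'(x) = (x*log(x) + x + x*log(3) - 8)/(2*x)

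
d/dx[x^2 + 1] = 2*x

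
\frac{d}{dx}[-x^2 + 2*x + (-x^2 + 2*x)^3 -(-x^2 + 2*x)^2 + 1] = -6*x^5 + 30*x^4 - 52*x^3 + 36*x^2 - 10*x + 2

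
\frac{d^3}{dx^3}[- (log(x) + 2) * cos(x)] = (-x^3*log(x)*sin(x) - 2*x^3*sin(x) + 3*x^2*cos(x) - 3*x*sin(x) - 2*cos(x))/x^3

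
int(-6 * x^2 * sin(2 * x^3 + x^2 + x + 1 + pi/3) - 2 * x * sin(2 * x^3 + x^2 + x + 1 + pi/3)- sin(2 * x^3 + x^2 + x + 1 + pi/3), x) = cos(2*x^3 + x^2 + x + 1 + pi/3) + C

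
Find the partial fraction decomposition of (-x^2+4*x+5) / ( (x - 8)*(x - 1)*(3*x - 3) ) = -22/(147*(x - 1)) - 8/(21*(x - 1)^2) - 9/(49*(x - 8))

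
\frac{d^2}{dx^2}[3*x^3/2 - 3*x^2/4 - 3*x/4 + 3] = 9*x - 3/2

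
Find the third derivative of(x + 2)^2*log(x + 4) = (2*x^2 + 20*x + 56)/(x^3 + 12*x^2 + 48*x + 64)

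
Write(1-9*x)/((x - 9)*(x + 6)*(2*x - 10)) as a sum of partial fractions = 1/(6*(x + 6)) + 1/(2*(x - 5)) - 2/(3*(x - 9))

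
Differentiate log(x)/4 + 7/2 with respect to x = 1/(4*x)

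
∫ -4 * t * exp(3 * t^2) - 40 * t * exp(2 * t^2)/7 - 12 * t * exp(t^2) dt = 2*(-7*exp(2*t^2) - 15*exp(t^2) - 63)*exp(t^2)/21 + C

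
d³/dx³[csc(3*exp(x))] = 3*(9*exp(2*x)*cos(3*exp(x))/sin(3*exp(x)) - 54*exp(2*x)*cos(3*exp(x))/sin(3*exp(x))^3 - 9*exp(x) + 18*exp(x)/sin(3*exp(x))^2 - cos(3*exp(x))/sin(3*exp(x)))*exp(x)/sin(3*exp(x))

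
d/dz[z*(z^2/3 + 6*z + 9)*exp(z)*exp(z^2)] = 2*z^4*exp(z^2 + z)/3 + 37*z^3*exp(z^2 + z)/3 + 25*z^2*exp(z^2 + z) + 21*z*exp(z^2 + z) + 9*exp(z^2 + z)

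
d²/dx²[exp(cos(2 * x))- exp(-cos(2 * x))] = (4*exp(2*cos(2*x))*sin(2*x)^2 - 4*exp(2*cos(2*x))*cos(2*x) - 4*sin(2*x)^2 - 4*cos(2*x))*exp(-cos(2*x))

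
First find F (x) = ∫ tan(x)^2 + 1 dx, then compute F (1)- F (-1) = 2*tan(1)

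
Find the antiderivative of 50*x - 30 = 25*x^2 - 30*x + C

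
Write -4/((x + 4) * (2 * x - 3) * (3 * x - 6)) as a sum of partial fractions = 16/(33*(2*x - 3)) - 2/(99*(x + 4)) - 2/(9*(x - 2))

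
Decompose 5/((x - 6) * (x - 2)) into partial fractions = -5/(4*(x - 2)) + 5/(4*(x - 6))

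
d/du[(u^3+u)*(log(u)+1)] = 3*u^2*log(u) + 4*u^2 + log(u) + 2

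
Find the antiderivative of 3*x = 3*x^2/2 + C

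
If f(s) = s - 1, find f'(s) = 1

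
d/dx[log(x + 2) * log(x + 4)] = (x*log(x + 2) + x*log(x + 4) + 2*log(x + 2) + 4*log(x + 4))/(x^2 + 6*x + 8)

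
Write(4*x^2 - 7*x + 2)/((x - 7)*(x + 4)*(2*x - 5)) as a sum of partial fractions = -38/(117*(2*x - 5)) + 94/(143*(x + 4)) + 149/(99*(x - 7))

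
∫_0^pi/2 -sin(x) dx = -1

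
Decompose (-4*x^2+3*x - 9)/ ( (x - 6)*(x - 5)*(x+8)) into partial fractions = -289/(182*(x + 8)) + 94/(13*(x - 5)) - 135/(14*(x - 6))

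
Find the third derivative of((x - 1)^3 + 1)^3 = 504*x^6 - 3024*x^5 + 7560*x^4 - 9720*x^3 + 6480*x^2 - 1944*x + 162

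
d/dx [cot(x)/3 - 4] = -1/(3*sin(x)^2)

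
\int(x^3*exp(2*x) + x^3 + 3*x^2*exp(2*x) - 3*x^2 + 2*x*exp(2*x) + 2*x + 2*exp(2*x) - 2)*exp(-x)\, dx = 2*x*(x^2 + 2)*sinh(x) + C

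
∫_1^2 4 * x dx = 6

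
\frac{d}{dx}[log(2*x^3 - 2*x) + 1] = (3*x^2 - 1)/(x^3 - x)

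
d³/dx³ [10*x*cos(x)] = 10*x*sin(x) - 30*cos(x)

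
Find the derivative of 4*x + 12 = 4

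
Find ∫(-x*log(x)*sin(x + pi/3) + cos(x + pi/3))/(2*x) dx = log(x)*cos(x + pi/3)/2 + C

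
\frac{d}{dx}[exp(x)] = exp(x)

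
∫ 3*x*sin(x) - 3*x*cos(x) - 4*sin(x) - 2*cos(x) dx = -sqrt(2)*(3*x - 1)*sin(x + pi/4) + C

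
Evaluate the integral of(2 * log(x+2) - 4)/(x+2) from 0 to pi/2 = -(-2 + log(2))^2 + (-2 + log(pi/2 + 2))^2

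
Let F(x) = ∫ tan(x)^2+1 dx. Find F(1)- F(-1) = 2*tan(1)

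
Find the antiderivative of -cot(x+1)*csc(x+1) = csc(x + 1) + C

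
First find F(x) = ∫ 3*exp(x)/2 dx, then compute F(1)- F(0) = -3/2 + 3*E/2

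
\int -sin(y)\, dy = cos(y) + C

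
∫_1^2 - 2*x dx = -3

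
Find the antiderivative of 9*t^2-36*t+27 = 3*t^3 - 18*t^2 + 27*t + C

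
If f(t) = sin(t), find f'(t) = cos(t)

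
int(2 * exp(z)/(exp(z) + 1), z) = 2*log(exp(z) + 1) + C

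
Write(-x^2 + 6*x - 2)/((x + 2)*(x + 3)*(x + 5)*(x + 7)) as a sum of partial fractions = 93/(40*(x + 7)) - 19/(4*(x + 5)) + 29/(8*(x + 3)) - 6/(5*(x + 2))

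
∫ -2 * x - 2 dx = -x^2 - 2*x + C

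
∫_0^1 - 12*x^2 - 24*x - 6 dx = -22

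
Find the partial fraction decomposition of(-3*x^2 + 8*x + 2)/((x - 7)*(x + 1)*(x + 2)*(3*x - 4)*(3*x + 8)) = -183/(580*(3*x + 8)) - 33/(2380*(3*x - 4)) + 13/(90*(x + 2)) - 9/(280*(x + 1)) - 89/(35496*(x - 7))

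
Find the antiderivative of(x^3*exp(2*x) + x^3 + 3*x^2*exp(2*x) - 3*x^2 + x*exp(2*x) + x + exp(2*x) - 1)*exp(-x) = 2*x*(x^2 + 1)*sinh(x) + C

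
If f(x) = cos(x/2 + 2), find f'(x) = -sin(x/2 + 2)/2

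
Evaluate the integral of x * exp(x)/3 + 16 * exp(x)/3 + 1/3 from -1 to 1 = -14*exp(-1)/3 + 2/3 + 16*E/3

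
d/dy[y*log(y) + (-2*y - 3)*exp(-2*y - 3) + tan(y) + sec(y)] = (4*y + exp(2*y + 3)*log(y) + exp(2*y + 3)*tan(y)^2 + exp(2*y + 3)*tan(y)*sec(y) + 2*exp(2*y + 3) + 4)*exp(-2*y - 3)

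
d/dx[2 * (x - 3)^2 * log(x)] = (4*x^2*log(x) + 2*x^2 - 12*x*log(x) - 12*x + 18)/x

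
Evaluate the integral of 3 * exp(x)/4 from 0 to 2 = -3/4 + 3*exp(2)/4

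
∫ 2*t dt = t^2 + C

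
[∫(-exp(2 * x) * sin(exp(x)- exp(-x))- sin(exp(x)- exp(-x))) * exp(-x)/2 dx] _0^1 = -1/2 + cos(E - exp(-1))/2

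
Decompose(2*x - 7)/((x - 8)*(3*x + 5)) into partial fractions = 31/(29*(3*x + 5)) + 9/(29*(x - 8))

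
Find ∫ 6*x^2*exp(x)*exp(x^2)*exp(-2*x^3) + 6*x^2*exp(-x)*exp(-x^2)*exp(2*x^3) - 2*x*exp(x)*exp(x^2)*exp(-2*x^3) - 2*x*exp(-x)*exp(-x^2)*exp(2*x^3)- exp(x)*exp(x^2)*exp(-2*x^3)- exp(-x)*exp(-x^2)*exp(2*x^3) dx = -2*sinh(x*(-2*x^2 + x + 1)) + C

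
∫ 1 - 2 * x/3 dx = -x^2/3 + x + C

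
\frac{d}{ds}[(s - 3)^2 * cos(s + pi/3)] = -s^2*sin(s + pi/3) + 6*s*sin(s + pi/3) + 2*s*cos(s + pi/3) - 9*sin(s + pi/3) - 6*cos(s + pi/3)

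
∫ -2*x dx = -x^2 + C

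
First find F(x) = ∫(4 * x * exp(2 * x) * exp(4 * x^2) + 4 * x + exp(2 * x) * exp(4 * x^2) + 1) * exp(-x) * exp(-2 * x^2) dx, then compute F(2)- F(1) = -exp(3) - exp(-10) + exp(-3) + exp(10)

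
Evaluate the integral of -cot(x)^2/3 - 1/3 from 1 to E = cot(E)/3 - cot(1)/3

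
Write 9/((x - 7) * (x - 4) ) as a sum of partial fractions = -3/(x - 4) + 3/(x - 7)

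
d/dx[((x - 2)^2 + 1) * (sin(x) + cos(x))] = sqrt(2)*x^2*cos(x + pi/4) + 6*x*sin(x) - 2*x*cos(x) - 9*sin(x) + cos(x)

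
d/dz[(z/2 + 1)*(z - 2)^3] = 2*z^3 - 6*z^2 + 8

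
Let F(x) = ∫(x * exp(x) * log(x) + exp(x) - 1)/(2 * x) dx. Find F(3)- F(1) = (-1 + exp(3))*log(3)/2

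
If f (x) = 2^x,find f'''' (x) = 2^x*log(2)^4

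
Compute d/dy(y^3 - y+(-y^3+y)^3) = -9*y^8 + 21*y^6 - 15*y^4 + 6*y^2 - 1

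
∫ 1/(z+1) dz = log(z + 1) + C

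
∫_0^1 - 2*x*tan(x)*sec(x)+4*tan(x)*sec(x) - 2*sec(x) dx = -4 + 2*sec(1)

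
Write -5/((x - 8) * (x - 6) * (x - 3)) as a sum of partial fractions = -1/(3*(x - 3)) + 5/(6*(x - 6)) - 1/(2*(x - 8))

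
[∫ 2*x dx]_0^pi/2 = pi^2/4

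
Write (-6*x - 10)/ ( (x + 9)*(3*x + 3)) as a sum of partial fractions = -11/(6*(x + 9)) - 1/(6*(x + 1))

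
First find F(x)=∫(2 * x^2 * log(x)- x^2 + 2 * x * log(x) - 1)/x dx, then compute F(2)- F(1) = -5 + 7*log(2)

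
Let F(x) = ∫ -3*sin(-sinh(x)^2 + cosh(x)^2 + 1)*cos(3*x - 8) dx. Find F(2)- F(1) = sin(2)*sin(-sinh(2)^2 + 1 + cosh(2)^2) - sin(5)*sin(-sinh(1)^2 + 1 + cosh(1)^2)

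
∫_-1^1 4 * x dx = 0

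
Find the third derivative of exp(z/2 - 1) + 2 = exp(z/2 - 1)/8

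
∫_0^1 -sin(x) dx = -1 + cos(1)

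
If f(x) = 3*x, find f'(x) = 3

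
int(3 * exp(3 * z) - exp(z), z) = exp(3*z) - exp(z) + C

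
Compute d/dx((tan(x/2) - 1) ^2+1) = (sin(x/2)/cos(x/2) - 1)/cos(x/2)^2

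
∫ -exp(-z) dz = exp(-z) + C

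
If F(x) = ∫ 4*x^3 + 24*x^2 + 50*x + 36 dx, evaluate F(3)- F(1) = 560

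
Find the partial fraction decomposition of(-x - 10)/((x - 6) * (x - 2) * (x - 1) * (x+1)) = 3/(14*(x + 1)) - 11/(10*(x - 1)) + 1/(x - 2) - 4/(35*(x - 6))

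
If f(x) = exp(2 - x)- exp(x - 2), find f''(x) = (1 - exp(2*x - 4))*exp(2 - x)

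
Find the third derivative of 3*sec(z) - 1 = 3*(-1 + 6/cos(z)^2)*sin(z)/cos(z)^2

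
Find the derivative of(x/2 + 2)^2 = x/2 + 2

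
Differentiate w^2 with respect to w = 2*w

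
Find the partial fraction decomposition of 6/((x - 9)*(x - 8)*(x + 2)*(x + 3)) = -1/(22*(x + 3)) + 3/(55*(x + 2)) - 3/(55*(x - 8)) + 1/(22*(x - 9))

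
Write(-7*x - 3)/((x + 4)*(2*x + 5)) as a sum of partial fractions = 29/(3*(2*x + 5)) - 25/(3*(x + 4))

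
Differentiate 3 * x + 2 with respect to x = 3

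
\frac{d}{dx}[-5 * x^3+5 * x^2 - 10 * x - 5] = -15*x^2 + 10*x - 10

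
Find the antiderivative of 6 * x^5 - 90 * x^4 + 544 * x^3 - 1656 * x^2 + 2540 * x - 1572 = x^6 - 18*x^5 + 136*x^4 - 552*x^3 + 1270*x^2 - 1572*x + C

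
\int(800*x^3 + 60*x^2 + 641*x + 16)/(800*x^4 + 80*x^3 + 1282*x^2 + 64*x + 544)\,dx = log((20*x^2 + x + 16)^2/16 + 1)/4 + C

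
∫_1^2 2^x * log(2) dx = 2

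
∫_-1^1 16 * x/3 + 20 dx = 40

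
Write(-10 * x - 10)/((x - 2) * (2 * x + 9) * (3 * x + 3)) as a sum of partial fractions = 20/(39*(2*x + 9)) - 10/(39*(x - 2))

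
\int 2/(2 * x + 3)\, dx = log(2*x + 3) + C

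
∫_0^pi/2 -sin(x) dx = -1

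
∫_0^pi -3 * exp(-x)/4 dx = -3/4 + 3*exp(-pi)/4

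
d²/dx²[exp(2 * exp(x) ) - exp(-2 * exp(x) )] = (-4*exp(2*x) + 2*exp(x) + 2*exp(x + 4*exp(x)) + 4*exp(2*x + 4*exp(x)))*exp(-2*exp(x))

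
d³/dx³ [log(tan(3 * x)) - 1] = 54*tan(3*x)^3 + 54*tan(3*x) + 54/tan(3*x) + 54/tan(3*x)^3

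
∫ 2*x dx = x^2 + C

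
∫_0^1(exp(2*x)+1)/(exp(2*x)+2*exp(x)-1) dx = -log(2) + log(-exp(-1) + 2 + E)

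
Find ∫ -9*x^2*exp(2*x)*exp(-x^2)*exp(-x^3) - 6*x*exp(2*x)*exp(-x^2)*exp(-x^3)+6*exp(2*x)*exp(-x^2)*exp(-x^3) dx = 3*exp(-x*(x^2 + x - 2)) + C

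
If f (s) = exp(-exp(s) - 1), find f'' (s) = (exp(2*s) - exp(s))*exp(-exp(s) - 1)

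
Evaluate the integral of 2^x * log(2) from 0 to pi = -1 + 2^pi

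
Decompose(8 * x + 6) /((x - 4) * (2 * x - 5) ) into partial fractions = -52/(3*(2*x - 5)) + 38/(3*(x - 4))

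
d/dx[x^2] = 2*x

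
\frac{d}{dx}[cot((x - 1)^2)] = 2*(1 - x)/sin(x^2 - 2*x + 1)^2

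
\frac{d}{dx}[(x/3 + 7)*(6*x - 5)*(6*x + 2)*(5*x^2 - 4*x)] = 300*x^4 + 4728*x^3 - 4892*x^2 + 1004*x/3 + 280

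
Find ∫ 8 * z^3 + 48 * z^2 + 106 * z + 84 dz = 2*z^4 + 16*z^3 + 53*z^2 + 84*z + C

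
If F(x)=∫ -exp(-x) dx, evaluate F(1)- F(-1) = -E + exp(-1)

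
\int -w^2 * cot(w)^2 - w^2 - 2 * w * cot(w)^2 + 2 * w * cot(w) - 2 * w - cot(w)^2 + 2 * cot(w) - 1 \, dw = (w + 1)^2*cot(w) + C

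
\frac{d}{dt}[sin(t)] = cos(t)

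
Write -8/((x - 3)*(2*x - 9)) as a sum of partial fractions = -16/(3*(2*x - 9)) + 8/(3*(x - 3))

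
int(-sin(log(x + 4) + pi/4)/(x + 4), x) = cos(log(x + 4) + pi/4) + C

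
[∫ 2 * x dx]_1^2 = 3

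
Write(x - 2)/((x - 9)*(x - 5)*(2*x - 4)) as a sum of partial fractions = -1/(8*(x - 5)) + 1/(8*(x - 9))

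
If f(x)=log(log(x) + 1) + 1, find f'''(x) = (2*log(x)^2 + 7*log(x) + 7)/(x^3*log(x)^3 + 3*x^3*log(x)^2 + 3*x^3*log(x) + x^3)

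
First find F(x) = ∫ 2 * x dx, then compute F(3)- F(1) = 8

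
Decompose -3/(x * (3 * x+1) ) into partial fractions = 9/(3*x + 1) - 3/x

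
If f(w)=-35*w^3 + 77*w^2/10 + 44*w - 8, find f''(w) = 77/5 - 210*w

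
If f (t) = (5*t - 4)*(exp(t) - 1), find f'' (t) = 5*t*exp(t) + 6*exp(t)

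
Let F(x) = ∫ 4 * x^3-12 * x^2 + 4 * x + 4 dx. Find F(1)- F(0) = 3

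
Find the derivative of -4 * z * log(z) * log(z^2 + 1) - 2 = (-4*z^2*log(z)*log(z^2 + 1) - 8*z^2*log(z) - 4*z^2*log(z^2 + 1) - 4*log(z)*log(z^2 + 1) - 4*log(z^2 + 1))/(z^2 + 1)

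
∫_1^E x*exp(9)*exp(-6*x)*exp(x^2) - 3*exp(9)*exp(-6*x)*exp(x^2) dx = -exp(4)/2 + exp((-3 + E)^2)/2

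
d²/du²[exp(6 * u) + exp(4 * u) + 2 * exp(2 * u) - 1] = 36*exp(6*u) + 16*exp(4*u) + 8*exp(2*u)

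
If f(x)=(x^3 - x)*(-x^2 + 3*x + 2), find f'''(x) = -60*x^2 + 72*x + 18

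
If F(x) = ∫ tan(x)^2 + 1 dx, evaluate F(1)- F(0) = tan(1)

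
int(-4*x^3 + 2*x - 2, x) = -x^4 + x^2 - 2*x + C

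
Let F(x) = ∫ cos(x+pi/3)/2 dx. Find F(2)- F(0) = -sqrt(3)/4 + sin(pi/3 + 2)/2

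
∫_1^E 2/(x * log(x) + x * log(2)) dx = -2*log(log(2)) + 2*log(log(2*E))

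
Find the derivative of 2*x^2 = 4*x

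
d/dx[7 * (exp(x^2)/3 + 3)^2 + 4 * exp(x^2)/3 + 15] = 28*x*exp(2*x^2)/9 + 92*x*exp(x^2)/3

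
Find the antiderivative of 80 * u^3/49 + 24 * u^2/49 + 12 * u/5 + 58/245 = 20*u^4/49 + 8*u^3/49 + 6*u^2/5 + 58*u/245 + C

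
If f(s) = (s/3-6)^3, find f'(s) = s^2/9 - 4*s + 36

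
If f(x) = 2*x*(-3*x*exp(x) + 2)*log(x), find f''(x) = (-6*x^3*exp(x)*log(x) - 24*x^2*exp(x)*log(x) - 12*x^2*exp(x) - 12*x*exp(x)*log(x) - 18*x*exp(x) + 4)/x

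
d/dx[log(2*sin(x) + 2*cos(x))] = 1/tan(x + pi/4)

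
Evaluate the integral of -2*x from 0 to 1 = -1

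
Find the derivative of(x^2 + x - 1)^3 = 6*x^5 + 15*x^4 - 15*x^2 + 3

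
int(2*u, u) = u^2 + C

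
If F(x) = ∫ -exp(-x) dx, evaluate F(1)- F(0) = -1 + exp(-1)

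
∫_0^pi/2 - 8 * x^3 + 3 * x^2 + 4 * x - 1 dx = (1 - pi)*(-pi/2 + pi^3/8)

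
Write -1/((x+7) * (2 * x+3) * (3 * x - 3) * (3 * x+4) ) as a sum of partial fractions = 9/(119*(3*x + 4)) - 8/(165*(2*x + 3)) + 1/(4488*(x + 7)) - 1/(840*(x - 1))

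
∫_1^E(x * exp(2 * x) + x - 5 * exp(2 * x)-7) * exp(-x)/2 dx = (-3 + E/2)*(-exp(-E) + exp(E)) - 5*exp(-1)/2 + 5*E/2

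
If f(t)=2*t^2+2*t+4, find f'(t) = 4*t + 2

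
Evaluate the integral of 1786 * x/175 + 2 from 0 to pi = 2*pi + 893*pi^2/175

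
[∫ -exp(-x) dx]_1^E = -exp(-1) + exp(-E)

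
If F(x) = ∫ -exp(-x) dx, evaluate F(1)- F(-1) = -E + exp(-1)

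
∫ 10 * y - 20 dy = 5*y^2 - 20*y + C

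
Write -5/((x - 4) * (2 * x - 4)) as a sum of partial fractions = 5/(4*(x - 2)) - 5/(4*(x - 4))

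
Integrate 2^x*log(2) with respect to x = 2^x + C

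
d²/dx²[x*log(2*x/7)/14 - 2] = 1/(14*x)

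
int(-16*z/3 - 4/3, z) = -8*z^2/3 - 4*z/3 + C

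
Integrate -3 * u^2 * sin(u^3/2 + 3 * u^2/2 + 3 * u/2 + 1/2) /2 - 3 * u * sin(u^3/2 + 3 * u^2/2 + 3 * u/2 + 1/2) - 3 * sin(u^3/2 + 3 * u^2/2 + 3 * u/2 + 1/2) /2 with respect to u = cos((u + 1)^3/2) + C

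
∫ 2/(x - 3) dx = log(3*(x - 3)^2) + C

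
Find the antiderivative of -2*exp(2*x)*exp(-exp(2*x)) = exp(-exp(2*x)) + C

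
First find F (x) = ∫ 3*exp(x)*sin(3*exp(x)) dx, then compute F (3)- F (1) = cos(3*E) - cos(3*exp(3))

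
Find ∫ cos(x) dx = sin(x) + C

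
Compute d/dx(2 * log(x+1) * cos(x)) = 2*(-x*log(x + 1)*sin(x) - log(x + 1)*sin(x) + cos(x))/(x + 1)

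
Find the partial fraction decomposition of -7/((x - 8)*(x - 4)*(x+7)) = -7/(165*(x + 7)) + 7/(44*(x - 4)) - 7/(60*(x - 8))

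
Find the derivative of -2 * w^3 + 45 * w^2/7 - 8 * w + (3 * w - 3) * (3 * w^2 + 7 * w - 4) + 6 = 21*w^2 + 258*w/7 - 41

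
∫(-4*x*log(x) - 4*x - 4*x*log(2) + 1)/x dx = -(4*x - 1)*log(2*x) + C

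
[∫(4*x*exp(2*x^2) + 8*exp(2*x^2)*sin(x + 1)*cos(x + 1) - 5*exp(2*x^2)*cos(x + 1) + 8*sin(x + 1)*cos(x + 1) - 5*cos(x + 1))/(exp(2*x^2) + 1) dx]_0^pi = -log(2) + 10*sin(1) + log(1 + exp(2*pi^2))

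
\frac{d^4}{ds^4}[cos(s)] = cos(s)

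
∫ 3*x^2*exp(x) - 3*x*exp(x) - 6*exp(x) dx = 3*(x^2 - 3*x + 1)*exp(x) + C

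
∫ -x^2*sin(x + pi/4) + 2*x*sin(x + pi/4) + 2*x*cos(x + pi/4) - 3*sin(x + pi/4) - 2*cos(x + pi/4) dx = ((x - 1)^2 + 2)*cos(x + pi/4) + C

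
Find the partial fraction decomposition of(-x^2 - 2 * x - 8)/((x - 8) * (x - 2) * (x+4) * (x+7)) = 43/(405*(x + 7)) - 2/(27*(x + 4)) + 4/(81*(x - 2)) - 11/(135*(x - 8))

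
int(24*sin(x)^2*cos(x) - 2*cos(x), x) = 8*sin(x)^3 - 2*sin(x) + C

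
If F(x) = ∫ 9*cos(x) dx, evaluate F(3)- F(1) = -9*sin(1) + 9*sin(3)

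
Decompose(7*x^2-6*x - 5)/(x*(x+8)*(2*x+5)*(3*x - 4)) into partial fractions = -15/(2576*(3*x - 4)) + 86/(253*(2*x + 5)) - 491/(2464*(x + 8)) + 1/(32*x)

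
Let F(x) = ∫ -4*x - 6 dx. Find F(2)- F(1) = -12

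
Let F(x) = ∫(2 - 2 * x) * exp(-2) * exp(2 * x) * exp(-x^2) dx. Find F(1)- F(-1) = -exp(-5) + exp(-1)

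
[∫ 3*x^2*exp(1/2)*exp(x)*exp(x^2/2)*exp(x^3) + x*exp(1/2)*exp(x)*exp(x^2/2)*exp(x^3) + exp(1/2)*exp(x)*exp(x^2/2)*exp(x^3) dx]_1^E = -exp(3) + exp(1/2 + E + exp(2)/2 + exp(3))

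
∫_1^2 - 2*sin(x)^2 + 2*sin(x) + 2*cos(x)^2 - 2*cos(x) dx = -(-1 + cos(1) + sin(1))^2 + (-1 + cos(2) + sin(2))^2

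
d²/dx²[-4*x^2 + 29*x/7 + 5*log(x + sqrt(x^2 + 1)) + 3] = (-32*x^6 - 32*x^5*sqrt(x^2 + 1) - 92*x^4 - 76*x^3*sqrt(x^2 + 1) - 63*x^2 - 29*x*sqrt(x^2 + 1) - 8)/(4*x^6 + 4*x^5*sqrt(x^2 + 1) + 9*x^4 + 7*x^3*sqrt(x^2 + 1) + 6*x^2 + 3*x*sqrt(x^2 + 1) + 1)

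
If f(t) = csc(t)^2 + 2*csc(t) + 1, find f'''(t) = 2*(1 + 4/sin(t) - 6/sin(t)^2 - 12/sin(t)^3)*cos(t)/sin(t)^2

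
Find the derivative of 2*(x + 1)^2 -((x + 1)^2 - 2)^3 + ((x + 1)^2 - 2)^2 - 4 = -6*x^5 - 30*x^4 - 32*x^3 + 24*x^2 + 26*x - 6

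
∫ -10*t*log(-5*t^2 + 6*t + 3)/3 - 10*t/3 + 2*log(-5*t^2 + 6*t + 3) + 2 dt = (-5*t^2 + 6*t + 3)*log(-5*t^2 + 6*t + 3)/3 + C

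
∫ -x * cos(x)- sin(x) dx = -x*sin(x) + C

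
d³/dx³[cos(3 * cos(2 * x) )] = -216*sin(2*x)^3*sin(3*cos(2*x)) - 24*sin(2*x)*sin(3*cos(2*x)) - 216*sin(2*x)*cos(2*x)*cos(3*cos(2*x))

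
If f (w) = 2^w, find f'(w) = 2^w*log(2)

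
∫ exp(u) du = exp(u) + C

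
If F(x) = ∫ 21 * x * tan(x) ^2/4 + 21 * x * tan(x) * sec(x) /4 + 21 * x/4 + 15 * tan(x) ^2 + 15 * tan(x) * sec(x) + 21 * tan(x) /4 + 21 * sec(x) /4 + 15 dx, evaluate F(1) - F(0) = -15 + 81*tan(1)/4 + 81*sec(1)/4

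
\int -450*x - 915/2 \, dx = -225*x^2 - 915*x/2 + C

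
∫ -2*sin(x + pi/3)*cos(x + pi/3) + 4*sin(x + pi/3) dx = (cos(x + pi/3) - 2)^2 + C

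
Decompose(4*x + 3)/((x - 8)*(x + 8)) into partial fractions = 29/(16*(x + 8)) + 35/(16*(x - 8))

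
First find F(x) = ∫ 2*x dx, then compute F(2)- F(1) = 3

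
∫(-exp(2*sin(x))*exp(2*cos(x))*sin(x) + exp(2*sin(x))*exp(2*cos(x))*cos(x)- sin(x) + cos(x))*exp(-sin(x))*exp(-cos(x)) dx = 2*sinh(sqrt(2)*sin(x + pi/4)) + C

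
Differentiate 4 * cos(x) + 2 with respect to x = -4*sin(x)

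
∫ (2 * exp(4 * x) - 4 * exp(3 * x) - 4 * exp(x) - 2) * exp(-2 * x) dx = ((exp(x) - 2)*exp(x) - 1)^2*exp(-2*x) + C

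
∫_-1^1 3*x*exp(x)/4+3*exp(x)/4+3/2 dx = 3*exp(-1)/4 + 3*E/4 + 3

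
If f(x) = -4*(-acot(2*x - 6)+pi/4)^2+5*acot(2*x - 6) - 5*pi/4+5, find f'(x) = (16*acot(2*x - 6) - 4*pi - 10)/(4*x^2 - 24*x + 37)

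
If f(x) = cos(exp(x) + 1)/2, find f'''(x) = (exp(2*x)*sin(exp(x) + 1) - 3*exp(x)*cos(exp(x) + 1) - sin(exp(x) + 1))*exp(x)/2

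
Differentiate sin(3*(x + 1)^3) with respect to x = 9*(x + 1)^2*cos(3*x^3 + 9*x^2 + 9*x + 3)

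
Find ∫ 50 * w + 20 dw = 25*w^2 + 20*w + C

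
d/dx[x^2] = 2*x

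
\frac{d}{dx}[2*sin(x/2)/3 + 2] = cos(x/2)/3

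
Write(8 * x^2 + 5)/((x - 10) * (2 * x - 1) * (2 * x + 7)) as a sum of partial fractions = 103/(108*(2*x + 7)) - 7/(76*(2*x - 1)) + 805/(513*(x - 10))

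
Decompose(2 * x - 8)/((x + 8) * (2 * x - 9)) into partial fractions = 2/(25*(2*x - 9)) + 24/(25*(x + 8))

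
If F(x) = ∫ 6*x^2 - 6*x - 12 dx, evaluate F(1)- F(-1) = -20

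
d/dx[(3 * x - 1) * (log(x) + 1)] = (3*x*log(x) + 6*x - 1)/x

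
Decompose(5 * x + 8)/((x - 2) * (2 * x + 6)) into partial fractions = 7/(10*(x + 3)) + 9/(5*(x - 2))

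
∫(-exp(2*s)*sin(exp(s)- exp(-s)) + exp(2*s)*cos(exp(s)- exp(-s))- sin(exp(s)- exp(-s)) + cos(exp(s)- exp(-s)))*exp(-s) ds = sqrt(2)*sin(2*sinh(s) + pi/4) + C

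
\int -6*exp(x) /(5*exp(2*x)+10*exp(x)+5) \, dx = (-61*exp(x) - 55)/(5*(exp(x) + 1)) + C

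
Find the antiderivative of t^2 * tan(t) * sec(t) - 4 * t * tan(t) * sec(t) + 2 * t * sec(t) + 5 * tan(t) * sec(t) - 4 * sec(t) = ((t - 2)^2 + 1)*sec(t) + C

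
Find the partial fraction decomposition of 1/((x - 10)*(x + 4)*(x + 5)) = 1/(15*(x + 5)) - 1/(14*(x + 4)) + 1/(210*(x - 10))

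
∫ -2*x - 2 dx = -x^2 - 2*x + C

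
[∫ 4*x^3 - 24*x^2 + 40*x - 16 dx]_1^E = -1 + (-2 + (-2 + E)^2)^2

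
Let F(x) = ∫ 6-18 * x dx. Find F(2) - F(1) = -21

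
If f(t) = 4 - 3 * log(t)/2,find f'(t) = -3/(2*t)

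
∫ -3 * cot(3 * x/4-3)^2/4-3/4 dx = cot(3*x/4 - 3) + C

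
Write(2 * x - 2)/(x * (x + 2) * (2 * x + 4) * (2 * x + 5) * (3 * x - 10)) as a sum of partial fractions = 27/(12800*(3*x - 10)) - 8/(25*(2*x + 5)) + 79/(512*(x + 2)) - 3/(32*(x + 2)^2) + 1/(200*x)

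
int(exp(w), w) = exp(w) + C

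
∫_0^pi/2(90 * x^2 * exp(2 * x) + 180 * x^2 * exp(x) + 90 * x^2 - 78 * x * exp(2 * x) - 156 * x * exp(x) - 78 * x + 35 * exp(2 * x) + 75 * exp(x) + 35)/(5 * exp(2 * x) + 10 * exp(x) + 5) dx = -39*pi^2/20 - 1/2 + exp(pi/2)/(1 + exp(pi/2)) + 7*pi/2 + 3*pi^3/4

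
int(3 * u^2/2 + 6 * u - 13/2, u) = u^3/2 + 3*u^2 - 13*u/2 + C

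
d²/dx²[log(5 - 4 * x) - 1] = -16/(16*x^2 - 40*x + 25)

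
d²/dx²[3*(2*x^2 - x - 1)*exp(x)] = 6*x^2*exp(x) + 21*x*exp(x) + 3*exp(x)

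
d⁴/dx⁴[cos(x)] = cos(x)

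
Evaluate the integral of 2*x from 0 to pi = pi^2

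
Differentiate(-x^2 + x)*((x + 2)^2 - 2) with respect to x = -4*x^3 - 9*x^2 + 4*x + 2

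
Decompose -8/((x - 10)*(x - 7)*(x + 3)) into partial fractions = -4/(65*(x + 3)) + 4/(15*(x - 7)) - 8/(39*(x - 10))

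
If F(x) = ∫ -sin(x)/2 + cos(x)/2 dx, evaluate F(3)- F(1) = cos(3)/2 - sin(1)/2 - cos(1)/2 + sin(3)/2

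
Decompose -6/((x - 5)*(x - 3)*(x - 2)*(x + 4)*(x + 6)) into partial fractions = -1/(264*(x + 6)) + 1/(126*(x + 4)) - 1/(24*(x - 2)) + 1/(21*(x - 3)) - 1/(99*(x - 5))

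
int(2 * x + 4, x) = x^2 + 4*x + C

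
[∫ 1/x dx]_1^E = 1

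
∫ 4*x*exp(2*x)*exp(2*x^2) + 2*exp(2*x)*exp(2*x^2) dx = exp(2*x*(x + 1)) + C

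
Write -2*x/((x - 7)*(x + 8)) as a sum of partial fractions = -16/(15*(x + 8)) - 14/(15*(x - 7))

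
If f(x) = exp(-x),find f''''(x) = exp(-x)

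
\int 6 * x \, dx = 3*x^2 + C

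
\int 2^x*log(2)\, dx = 2^x + C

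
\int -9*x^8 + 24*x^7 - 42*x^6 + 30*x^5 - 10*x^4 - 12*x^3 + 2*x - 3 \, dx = -x^9 + 3*x^8 - 6*x^7 + 5*x^6 - 2*x^5 - 3*x^4 + x^2 - 3*x + C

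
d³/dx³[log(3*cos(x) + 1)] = -3*(3*cos(x) + 17)*sin(x)/(3*cos(x) + 1)^3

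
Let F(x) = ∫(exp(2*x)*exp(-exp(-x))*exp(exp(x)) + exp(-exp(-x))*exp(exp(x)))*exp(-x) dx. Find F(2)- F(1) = -exp(E - exp(-1)) + exp(-exp(-2) + exp(2))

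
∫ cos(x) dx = sin(x) + C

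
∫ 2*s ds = s^2 + C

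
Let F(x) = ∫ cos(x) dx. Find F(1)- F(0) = sin(1)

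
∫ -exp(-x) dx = exp(-x) + C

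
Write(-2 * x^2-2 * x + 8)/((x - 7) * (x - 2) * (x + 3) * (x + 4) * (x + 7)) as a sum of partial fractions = -19/(378*(x + 7)) + 8/(99*(x + 4)) - 1/(50*(x + 3)) + 2/(675*(x - 2)) - 26/(1925*(x - 7))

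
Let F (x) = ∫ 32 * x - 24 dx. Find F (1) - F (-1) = -48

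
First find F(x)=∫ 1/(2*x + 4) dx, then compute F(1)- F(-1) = log(3)/2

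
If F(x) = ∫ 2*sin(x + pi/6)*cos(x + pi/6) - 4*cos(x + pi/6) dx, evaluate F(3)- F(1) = -(-2 + sin(pi/6 + 1))^2 + (-2 + sin(pi/6 + 3))^2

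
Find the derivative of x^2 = 2*x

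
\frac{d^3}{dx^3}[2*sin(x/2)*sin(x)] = sin(x/2)/8 - 27*sin(3*x/2)/8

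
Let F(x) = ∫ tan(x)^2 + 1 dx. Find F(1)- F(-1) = 2*tan(1)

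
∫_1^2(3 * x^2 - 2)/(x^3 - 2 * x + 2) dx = log(6)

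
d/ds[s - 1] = 1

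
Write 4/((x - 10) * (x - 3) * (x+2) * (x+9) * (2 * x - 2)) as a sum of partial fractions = 1/(7980*(x + 9)) - 1/(630*(x + 2)) + 1/(270*(x - 1)) - 1/(420*(x - 3)) + 1/(7182*(x - 10))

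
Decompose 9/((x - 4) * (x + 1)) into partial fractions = -9/(5*(x + 1)) + 9/(5*(x - 4))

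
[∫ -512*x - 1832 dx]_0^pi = -4*(-28 - 8*pi)^2 - 40*pi + 3136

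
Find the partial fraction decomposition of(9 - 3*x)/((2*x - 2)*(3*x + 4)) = -39/(14*(3*x + 4)) + 3/(7*(x - 1))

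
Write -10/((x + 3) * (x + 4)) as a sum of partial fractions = 10/(x + 4) - 10/(x + 3)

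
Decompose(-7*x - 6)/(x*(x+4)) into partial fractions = -11/(2*(x + 4)) - 3/(2*x)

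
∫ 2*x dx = x^2 + C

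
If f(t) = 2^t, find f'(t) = 2^t*log(2)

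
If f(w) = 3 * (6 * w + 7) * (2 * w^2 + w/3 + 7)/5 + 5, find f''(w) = 216*w/5 + 96/5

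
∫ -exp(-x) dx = exp(-x) + C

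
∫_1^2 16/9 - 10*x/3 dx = -29/9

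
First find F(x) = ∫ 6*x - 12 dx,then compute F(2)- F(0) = -12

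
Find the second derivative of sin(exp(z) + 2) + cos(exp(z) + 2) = sqrt(2)*(-exp(z)*sin(exp(z) + pi/4 + 2) + cos(exp(z) + pi/4 + 2))*exp(z)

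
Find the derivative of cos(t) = -sin(t)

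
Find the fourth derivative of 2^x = 2^x*log(2)^4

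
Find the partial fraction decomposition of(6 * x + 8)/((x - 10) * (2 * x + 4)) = 1/(6*(x + 2)) + 17/(6*(x - 10))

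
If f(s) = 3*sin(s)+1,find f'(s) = 3*cos(s)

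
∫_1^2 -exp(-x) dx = -exp(-1) + exp(-2)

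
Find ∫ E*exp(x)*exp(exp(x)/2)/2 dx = exp(exp(x)/2 + 1) + C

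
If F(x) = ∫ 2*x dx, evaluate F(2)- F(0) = 4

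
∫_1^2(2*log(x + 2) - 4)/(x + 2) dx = -(-2 + log(3))^2 + (-2 + log(4))^2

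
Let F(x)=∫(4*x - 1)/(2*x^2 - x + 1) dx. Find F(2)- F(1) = -log(6) + log(21)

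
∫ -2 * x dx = -x^2 + C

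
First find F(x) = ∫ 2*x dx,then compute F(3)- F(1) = 8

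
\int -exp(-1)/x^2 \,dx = exp(-1)/x + C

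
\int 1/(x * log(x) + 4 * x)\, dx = log(log(x)/2 + 2) + C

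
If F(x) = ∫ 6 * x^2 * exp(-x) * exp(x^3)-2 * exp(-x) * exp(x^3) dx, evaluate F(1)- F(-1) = 0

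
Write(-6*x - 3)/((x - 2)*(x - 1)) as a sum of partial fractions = 9/(x - 1) - 15/(x - 2)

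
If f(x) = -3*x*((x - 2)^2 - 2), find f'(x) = -9*x^2 + 24*x - 6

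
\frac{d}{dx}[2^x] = 2^x*log(2)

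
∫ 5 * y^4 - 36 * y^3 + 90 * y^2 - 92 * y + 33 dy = y^5 - 9*y^4 + 30*y^3 - 46*y^2 + 33*y + C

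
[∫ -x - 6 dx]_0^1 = -13/2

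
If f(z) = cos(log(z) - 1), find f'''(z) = (-sin(log(z) - 1) + 3*cos(log(z) - 1))/z^3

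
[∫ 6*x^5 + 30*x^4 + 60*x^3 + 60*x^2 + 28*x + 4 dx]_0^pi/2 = -(1 + pi/2)^2 + (1 + pi/2)^6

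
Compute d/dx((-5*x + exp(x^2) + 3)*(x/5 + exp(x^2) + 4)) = -48*x^2*exp(x^2)/5 + 4*x*exp(2*x^2) + 14*x*exp(x^2) - 2*x - 24*exp(x^2)/5 - 97/5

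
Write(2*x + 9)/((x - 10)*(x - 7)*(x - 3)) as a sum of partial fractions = 15/(28*(x - 3)) - 23/(12*(x - 7)) + 29/(21*(x - 10))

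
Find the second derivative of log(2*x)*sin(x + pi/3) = (-x^2*log(x)*sin(x + pi/3) - x^2*log(2)*sin(x + pi/3) + 2*x*cos(x + pi/3) - sin(x + pi/3))/x^2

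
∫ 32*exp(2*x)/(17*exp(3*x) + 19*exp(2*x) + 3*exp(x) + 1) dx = log(1 + 16*exp(2*x)/(exp(x) + 1)^2) + C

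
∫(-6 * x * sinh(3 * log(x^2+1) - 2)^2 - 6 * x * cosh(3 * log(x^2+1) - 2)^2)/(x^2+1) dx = -sinh(6*log(x^2 + 1) - 4)/2 + C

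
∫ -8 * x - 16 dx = -4*x^2 - 16*x + C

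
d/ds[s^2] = 2*s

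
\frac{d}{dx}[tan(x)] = cos(x)^(-2)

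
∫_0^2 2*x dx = 4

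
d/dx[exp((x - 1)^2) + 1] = 2*x*exp(x^2 - 2*x + 1) - 2*exp(x^2 - 2*x + 1)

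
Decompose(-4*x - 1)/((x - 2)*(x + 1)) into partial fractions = -1/(x + 1) - 3/(x - 2)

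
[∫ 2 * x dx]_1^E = -1 + exp(2)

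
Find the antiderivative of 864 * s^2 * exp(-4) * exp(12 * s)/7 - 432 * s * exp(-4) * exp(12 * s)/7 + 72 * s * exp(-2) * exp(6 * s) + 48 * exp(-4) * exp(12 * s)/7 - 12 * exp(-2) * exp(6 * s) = 4*(3*s - 1)*((6*s - 2)*exp(12*s - 4) + 7*exp(6*s - 2))/7 + C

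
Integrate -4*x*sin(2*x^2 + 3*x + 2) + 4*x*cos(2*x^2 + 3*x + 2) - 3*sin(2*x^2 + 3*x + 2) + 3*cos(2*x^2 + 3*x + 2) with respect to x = sin(2*x^2 + 3*x + 2) + cos(2*x^2 + 3*x + 2) + C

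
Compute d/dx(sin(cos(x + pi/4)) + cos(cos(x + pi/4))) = sin(x + pi/4)*sin(cos(x + pi/4)) - sin(x + pi/4)*cos(cos(x + pi/4))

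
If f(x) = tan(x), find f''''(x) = 24*tan(x)^5 + 40*tan(x)^3 + 16*tan(x)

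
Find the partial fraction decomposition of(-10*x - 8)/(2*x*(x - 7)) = -39/(7*(x - 7)) + 4/(7*x)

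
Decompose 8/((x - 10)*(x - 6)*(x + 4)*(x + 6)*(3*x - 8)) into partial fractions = 81/(14300*(3*x - 8)) + 1/(1248*(x + 6)) - 1/(700*(x + 4)) - 1/(600*(x - 6)) + 1/(2464*(x - 10))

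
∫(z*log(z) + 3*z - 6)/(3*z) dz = (z - 6)*(log(z) + 2)/3 + C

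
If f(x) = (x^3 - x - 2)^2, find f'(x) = 6*x^5 - 8*x^3 - 12*x^2 + 2*x + 4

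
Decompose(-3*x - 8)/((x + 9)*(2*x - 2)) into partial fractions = -19/(20*(x + 9)) - 11/(20*(x - 1))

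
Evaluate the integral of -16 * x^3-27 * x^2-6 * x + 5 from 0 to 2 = -138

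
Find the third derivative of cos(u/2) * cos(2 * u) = 49*sin(u/2)*cos(2*u)/8 + 19*sin(2*u)*cos(u/2)/2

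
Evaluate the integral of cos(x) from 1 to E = -sin(1) + sin(E)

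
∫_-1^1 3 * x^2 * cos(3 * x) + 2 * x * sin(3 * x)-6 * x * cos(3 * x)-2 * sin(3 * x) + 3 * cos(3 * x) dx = 4*sin(3)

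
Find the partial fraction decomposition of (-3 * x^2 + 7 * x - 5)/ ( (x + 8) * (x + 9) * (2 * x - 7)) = -3/(25*(2*x - 7)) - 311/(25*(x + 9)) + 11/(x + 8)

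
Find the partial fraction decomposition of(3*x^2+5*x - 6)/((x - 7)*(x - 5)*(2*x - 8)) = 31/(3*(x - 4)) - 47/(2*(x - 5)) + 44/(3*(x - 7))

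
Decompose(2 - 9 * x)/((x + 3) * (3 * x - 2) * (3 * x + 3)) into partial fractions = -12/(55*(3*x - 2)) + 29/(66*(x + 3)) - 11/(30*(x + 1))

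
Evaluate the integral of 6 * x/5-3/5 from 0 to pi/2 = -3*pi/10 + 3*pi^2/20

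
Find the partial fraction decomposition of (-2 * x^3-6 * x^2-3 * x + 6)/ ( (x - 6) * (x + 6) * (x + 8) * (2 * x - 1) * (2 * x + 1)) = 5/(429*(2*x + 1)) - 1/(221*(2*x - 1)) + 67/(714*(x + 8)) - 10/(143*(x + 6)) - 5/(182*(x - 6))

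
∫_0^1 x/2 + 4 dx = 17/4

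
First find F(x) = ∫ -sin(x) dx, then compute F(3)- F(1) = cos(3) - cos(1)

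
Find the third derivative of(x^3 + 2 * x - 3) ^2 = 120*x^3 + 96*x - 36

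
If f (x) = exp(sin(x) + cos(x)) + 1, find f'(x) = sqrt(2)*exp(sin(x))*exp(cos(x))*cos(x + pi/4)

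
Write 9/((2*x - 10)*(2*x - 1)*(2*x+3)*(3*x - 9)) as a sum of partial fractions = -1/(78*(2*x + 3)) + 1/(30*(2*x - 1)) - 1/(60*(x - 3)) + 1/(156*(x - 5))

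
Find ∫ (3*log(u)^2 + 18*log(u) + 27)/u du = (log(u) + 3)^3 + C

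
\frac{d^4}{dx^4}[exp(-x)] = exp(-x)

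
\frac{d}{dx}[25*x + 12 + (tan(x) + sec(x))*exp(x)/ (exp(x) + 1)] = (exp(2*x)*tan(x)^2 + exp(2*x)*tan(x)*sec(x) + 26*exp(2*x) + exp(x)*tan(x)^2 + exp(x)*tan(x)*sec(x) + exp(x)*tan(x) + exp(x)*sec(x) + 51*exp(x) + 25)/(exp(2*x) + 2*exp(x) + 1)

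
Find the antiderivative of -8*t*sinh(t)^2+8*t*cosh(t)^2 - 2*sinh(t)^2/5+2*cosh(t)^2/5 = 4*t^2 + 2*t/5 + C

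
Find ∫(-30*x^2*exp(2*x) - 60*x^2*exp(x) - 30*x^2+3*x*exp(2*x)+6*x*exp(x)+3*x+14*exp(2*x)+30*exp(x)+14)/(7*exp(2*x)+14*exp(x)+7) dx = (x*(exp(x) + 1)*(-20*x^2 + 3*x + 28) + 4*exp(x))/(14*(exp(x) + 1)) + C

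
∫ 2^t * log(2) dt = 2^t + C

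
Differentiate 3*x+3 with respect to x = 3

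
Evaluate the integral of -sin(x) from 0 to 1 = -1 + cos(1)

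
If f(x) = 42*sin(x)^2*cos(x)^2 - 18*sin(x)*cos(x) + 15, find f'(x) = 21*sin(4*x) - 18*cos(2*x)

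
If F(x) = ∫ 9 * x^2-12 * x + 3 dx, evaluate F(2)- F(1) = 6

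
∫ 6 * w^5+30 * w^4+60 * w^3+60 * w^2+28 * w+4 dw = w^6 + 6*w^5 + 15*w^4 + 20*w^3 + 14*w^2 + 4*w + C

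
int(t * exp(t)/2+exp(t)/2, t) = t*exp(t)/2 + C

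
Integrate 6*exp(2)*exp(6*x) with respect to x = exp(6*x + 2) + C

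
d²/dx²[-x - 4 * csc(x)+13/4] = 4/sin(x) - 8/sin(x)^3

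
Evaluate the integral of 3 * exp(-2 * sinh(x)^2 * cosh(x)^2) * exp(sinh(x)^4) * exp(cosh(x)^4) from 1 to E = -E*(33 - 3*E) + 30*E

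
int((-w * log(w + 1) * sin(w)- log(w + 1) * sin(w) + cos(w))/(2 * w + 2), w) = log(w + 1)*cos(w)/2 + C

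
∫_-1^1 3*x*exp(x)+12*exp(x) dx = -6*exp(-1) + 12*E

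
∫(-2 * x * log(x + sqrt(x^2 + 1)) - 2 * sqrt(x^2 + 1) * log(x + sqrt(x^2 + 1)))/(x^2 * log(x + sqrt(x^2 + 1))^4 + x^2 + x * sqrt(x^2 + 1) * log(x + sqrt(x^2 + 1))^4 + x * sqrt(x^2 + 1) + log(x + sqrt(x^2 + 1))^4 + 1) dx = acot(log(x + sqrt(x^2 + 1))^2) + C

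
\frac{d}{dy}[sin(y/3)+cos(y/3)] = -sin(y/3)/3 + cos(y/3)/3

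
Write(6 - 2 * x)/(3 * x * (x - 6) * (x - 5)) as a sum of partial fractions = 4/(15*(x - 5)) - 1/(3*(x - 6)) + 1/(15*x)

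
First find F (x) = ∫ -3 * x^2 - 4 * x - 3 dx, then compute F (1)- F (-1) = -8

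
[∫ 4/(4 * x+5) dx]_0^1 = -log(5) + log(9)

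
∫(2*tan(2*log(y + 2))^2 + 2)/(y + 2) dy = tan(2*log(y + 2)) + C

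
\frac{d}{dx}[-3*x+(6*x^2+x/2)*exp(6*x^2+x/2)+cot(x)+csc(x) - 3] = 72*x^3*exp(6*x^2 + x/2) + 9*x^2*exp(6*x^2 + x/2) + 49*x*exp(6*x^2 + x/2)/4 + exp(6*x^2 + x/2)/2 - cot(x)^2 - cot(x)*csc(x) - 4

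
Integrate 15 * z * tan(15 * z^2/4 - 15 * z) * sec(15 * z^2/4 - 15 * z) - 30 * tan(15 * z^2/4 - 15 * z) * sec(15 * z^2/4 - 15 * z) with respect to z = 2*sec(15*z*(z - 4)/4) + C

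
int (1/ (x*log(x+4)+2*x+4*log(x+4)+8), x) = log(log(x + 4) + 2) + C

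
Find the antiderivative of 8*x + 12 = 4*x^2 + 12*x + C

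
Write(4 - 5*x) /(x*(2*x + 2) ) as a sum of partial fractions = -9/(2*(x + 1)) + 2/x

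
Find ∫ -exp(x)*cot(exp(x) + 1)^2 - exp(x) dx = cot(exp(x) + 1) + C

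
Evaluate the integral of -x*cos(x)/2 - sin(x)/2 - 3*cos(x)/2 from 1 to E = (-3 - E)*sin(E)/2 + 2*sin(1)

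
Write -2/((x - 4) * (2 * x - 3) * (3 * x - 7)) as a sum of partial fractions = 18/(25*(3*x - 7)) - 8/(25*(2*x - 3)) - 2/(25*(x - 4))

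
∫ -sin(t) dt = cos(t) + C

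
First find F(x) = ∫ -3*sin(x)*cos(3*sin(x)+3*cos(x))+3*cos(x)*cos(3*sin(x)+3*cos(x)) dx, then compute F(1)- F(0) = sin(3*cos(1) + 3*sin(1)) - sin(3)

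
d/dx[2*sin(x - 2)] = 2*cos(x - 2)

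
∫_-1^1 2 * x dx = 0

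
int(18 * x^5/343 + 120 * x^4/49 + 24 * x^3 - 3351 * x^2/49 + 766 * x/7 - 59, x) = 3*x^6/343 + 24*x^5/49 + 6*x^4 - 1117*x^3/49 + 383*x^2/7 - 59*x + C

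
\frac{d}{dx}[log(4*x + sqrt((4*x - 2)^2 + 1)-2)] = (16*x + 4*sqrt(16*x^2 - 16*x + 5) - 8)/(16*x^2 + 4*x*sqrt(16*x^2 - 16*x + 5) - 16*x - 2*sqrt(16*x^2 - 16*x + 5) + 5)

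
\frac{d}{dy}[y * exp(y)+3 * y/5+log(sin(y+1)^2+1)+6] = (y*exp(y)*cos(2*y + 2) - 3*y*exp(y) + exp(y)*cos(2*y + 2) - 3*exp(y) - 2*sin(2*y + 2) + 3*cos(2*y + 2)/5 - 9/5)/(cos(2*y + 2) - 3)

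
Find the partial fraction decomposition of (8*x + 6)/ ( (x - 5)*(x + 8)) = 58/(13*(x + 8)) + 46/(13*(x - 5))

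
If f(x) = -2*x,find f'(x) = -2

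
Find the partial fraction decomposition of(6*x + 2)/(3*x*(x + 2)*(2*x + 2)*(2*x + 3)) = -28/(9*(2*x + 3)) + 5/(6*(x + 2)) + 2/(3*(x + 1)) + 1/(18*x)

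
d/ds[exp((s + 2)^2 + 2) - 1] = 2*s*exp(s^2 + 4*s + 6) + 4*exp(s^2 + 4*s + 6)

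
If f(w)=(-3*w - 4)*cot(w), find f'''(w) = 18*w*cot(w)^4 + 24*w*cot(w)^2 + 6*w + 24*cot(w)^4 - 18*cot(w)^3 + 32*cot(w)^2 - 18*cot(w) + 8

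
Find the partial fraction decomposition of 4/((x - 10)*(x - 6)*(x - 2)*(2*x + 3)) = -32/(2415*(2*x + 3)) + 1/(56*(x - 2)) - 1/(60*(x - 6)) + 1/(184*(x - 10))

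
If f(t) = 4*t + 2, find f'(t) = 4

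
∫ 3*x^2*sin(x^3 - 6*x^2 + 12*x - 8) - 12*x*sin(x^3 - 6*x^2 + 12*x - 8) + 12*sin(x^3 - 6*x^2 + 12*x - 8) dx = -cos((x - 2)^3) + C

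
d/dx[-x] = -1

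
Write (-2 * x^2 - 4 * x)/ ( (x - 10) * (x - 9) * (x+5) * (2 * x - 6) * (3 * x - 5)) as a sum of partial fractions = 9/(800*(3*x - 5)) - 1/(2240*(x + 5)) - 5/(448*(x - 3)) + 3/(56*(x - 9)) - 8/(175*(x - 10))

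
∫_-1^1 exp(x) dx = E - exp(-1)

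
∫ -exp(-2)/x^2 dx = exp(-2)/x + C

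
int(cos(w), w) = sin(w) + C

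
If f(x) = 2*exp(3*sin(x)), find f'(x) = 6*exp(3*sin(x))*cos(x)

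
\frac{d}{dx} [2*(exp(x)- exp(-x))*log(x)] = (2*x*exp(2*x)*log(x) + 2*x*log(x) + 2*exp(2*x) - 2)*exp(-x)/x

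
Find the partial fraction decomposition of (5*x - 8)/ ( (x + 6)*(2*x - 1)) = -11/(13*(2*x - 1)) + 38/(13*(x + 6))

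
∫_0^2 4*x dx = 8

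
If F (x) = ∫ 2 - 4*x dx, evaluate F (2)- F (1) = -4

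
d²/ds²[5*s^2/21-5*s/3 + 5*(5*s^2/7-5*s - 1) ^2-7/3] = 1500*s^2/49 - 1500*s/7 + 4960/21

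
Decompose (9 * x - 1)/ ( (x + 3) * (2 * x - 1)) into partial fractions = 1/(2*x - 1) + 4/(x + 3)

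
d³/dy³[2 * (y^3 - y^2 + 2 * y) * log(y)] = (12*y^2*log(y) + 22*y^2 - 4*y - 4)/y^2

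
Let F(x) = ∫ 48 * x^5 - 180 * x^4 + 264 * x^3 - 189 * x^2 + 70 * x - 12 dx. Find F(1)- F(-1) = -222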